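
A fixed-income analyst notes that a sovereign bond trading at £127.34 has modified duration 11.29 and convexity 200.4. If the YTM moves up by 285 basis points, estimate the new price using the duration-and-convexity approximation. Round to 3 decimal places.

£96.730

Duration effect: -D_mod·Δy = -11.29 × (+0.0285) = -0.321765
Convexity effect: ½·C·(Δy)² = 0.5 × 200.4 × (0.0285)² = +0.08138745
ΔP/P ≈ -0.321765 + 0.08138745 = -0.24037755
New price ≈ 127.34 × (1 - 0.24037755) = 96.730322783.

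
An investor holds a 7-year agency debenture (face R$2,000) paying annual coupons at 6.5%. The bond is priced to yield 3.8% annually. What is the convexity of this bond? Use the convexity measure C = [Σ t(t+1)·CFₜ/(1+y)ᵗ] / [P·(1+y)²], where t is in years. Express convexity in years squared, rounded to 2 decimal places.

With y = 0.038:
  t   CF        PV=CF/(1+0.038)^t    t·PV        t(t+1)·PV
  1       130.00       125.2408       125.2408         250.4817
  2       130.00       120.6559       241.3118         723.9355
  3       130.00       116.2388       348.7165       1,394.8662
  4       130.00       111.9835       447.9339       2,239.6695
  5       130.00       107.8839       539.4194       3,236.5166
  6       130.00       103.9344       623.6063       4,365.2440
  7     2,130.00     1,640.5827    11,484.0789      91,872.6315
  Σ                  2,326.5201    13,810.3078     104,083.3449
P = 2,326.5201.
Convexity = Σ t(t+1)·PV / [P·(1+y)²] = 104,083.3449 / (2,326.5201 × 1.077444) = 41.52214.

41.52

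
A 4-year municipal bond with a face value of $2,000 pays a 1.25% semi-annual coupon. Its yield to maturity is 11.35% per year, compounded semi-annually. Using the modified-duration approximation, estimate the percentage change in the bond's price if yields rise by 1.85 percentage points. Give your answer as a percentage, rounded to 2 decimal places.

-6.81%

Periodic yield y = 0.05675. Modified duration first:
  t   CF        PV=CF/(1+0.05675)^t    t·PV
  1        12.50        11.8287        11.8287
  2        12.50        11.1935        22.3870
  3        12.50        10.5924        31.7771
  4        12.50        10.0235        40.0941
  5        12.50         9.4852        47.4262
  6        12.50         8.9759        53.8552
  7        12.50         8.4938        59.4569
  8     2,012.50     1,294.0702    10,352.5616
  Σ                  1,364.6633    10,619.3869
P = 1,364.6633; D_Mac = 7.78169 half-year periods = 3.89085 yrs; D_mod = 3.89085/(1+0.05675) = 3.68190 yrs.
ΔP/P ≈ -D_mod · Δy = -3.68190 × (+0.0185) = -0.068115 = -6.8115%.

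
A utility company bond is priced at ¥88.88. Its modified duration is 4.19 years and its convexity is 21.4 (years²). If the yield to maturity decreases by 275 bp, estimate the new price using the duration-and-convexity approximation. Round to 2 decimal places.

¥99.84

Duration effect: -D_mod·Δy = -4.19 × (-0.0275) = +0.115225
Convexity effect: ½·C·(Δy)² = 0.5 × 21.4 × (-0.0275)² = +0.008091875
ΔP/P ≈ +0.115225 + 0.008091875 = +0.123316875
New price ≈ 88.88 × (1 + 0.123316875) = 99.84040385.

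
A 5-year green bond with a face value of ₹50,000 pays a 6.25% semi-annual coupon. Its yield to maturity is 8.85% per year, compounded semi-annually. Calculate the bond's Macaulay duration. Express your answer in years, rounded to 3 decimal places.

4.328 years

Periodic yield y = 0.04425. Discount each cash flow and weight by its period:
  t   CF        PV=CF/(1+0.04425)^t    t·PV
  1     1,562.50     1,496.2892     1,496.2892
  2     1,562.50     1,432.8841     2,865.7682
  3     1,562.50     1,372.1657     4,116.4972
  4     1,562.50     1,314.0203     5,256.0814
  5     1,562.50     1,258.3389     6,291.6943
  6     1,562.50     1,205.0169     7,230.1011
  7     1,562.50     1,153.9544     8,077.6806
  8     1,562.50     1,105.0557     8,840.4453
  9     1,562.50     1,058.2290     9,524.0613
  10   51,562.50    33,441.7601   334,417.6006
  Σ                 44,837.7142   388,116.2192
Price P = Σ PV = 44,837.7142.
Macaulay duration = Σ(t·PV) / P = 388,116.2192 / 44,837.7142 = 8.65602 half-year periods.
In years: 8.65602 / 2 = 4.32801 years.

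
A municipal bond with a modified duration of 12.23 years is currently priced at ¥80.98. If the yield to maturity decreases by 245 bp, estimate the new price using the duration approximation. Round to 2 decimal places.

¥105.24

Duration approximation: ΔP/P ≈ -D_mod · Δy = -12.23 × (-0.0245) = +0.299635.
New price ≈ 80.98 × (1 + 0.299635) = 105.2444423.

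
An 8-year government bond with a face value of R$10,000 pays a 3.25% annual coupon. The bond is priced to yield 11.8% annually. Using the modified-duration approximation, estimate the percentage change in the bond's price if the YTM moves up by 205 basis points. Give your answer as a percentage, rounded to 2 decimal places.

Periodic yield y = 0.118. Modified duration first:
  t   CF        PV=CF/(1+0.118)^t    t·PV
  1       325.00       290.6977       290.6977
  2       325.00       260.0158       520.0316
  3       325.00       232.5723       697.7168
  4       325.00       208.0253       832.1012
  5       325.00       186.0691       930.3457
  6       325.00       166.4304       998.5821
  7       325.00       148.8644     1,042.0505
  8    10,325.00     4,230.1487    33,841.1894
  Σ                  5,722.8236    39,152.7151
P = 5,722.8236; D_Mac = 6.84150 yrs; D_mod = 6.84150/(1+0.118) = 6.11941 yrs.
ΔP/P ≈ -D_mod · Δy = -6.11941 × (+0.0205) = -0.125448 = -12.5448%.

-12.54%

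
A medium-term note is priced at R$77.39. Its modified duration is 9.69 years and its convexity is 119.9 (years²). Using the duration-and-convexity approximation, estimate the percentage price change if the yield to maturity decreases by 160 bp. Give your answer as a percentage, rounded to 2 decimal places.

+17.04%

Duration effect: -D_mod·Δy = -9.69 × (-0.016) = +0.155040
Convexity effect: ½·C·(Δy)² = 0.5 × 119.9 × (-0.016)² = +0.0153472
ΔP/P ≈ +0.155040 + 0.0153472 = +0.1703872
= +17.03872%.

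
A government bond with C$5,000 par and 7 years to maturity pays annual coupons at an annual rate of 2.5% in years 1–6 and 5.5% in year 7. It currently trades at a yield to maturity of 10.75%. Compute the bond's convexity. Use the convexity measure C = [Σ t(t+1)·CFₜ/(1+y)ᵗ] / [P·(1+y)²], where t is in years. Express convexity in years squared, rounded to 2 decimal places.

40.12

With y = 0.1075:
  t   CF        PV=CF/(1+0.1075)^t    t·PV        t(t+1)·PV
  1       125.00       112.8668       112.8668         225.7336
  2       125.00       101.9113       203.8227         611.4681
  3       125.00        92.0193       276.0578       1,104.2313
  4       125.00        83.0874       332.3495       1,661.7476
  5       125.00        75.0225       375.1123       2,250.6740
  6       125.00        67.7404       406.4423       2,845.0958
  7     5,275.00     2,581.1683    18,068.1780     144,545.4238
  Σ                  3,113.8159    19,774.8294     153,244.3742
P = 3,113.8159.
Convexity = Σ t(t+1)·PV / [P·(1+y)²] = 153,244.3742 / (3,113.8159 × 1.226556) = 40.12399.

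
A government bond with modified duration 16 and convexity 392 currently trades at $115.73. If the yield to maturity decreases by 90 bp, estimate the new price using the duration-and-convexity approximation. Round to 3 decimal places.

$134.232

Duration effect: -D_mod·Δy = -16 × (-0.009) = +0.144000
Convexity effect: ½·C·(Δy)² = 0.5 × 392 × (-0.009)² = +0.0158760
ΔP/P ≈ +0.144000 + 0.0158760 = +0.159876
New price ≈ 115.73 × (1 + 0.159876) = 134.23244948.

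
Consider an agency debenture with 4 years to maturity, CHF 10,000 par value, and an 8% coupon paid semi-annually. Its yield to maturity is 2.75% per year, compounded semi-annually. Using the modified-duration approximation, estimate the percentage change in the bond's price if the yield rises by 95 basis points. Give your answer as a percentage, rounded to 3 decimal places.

-3.328%

Periodic yield y = 0.01375. Modified duration first:
  t   CF        PV=CF/(1+0.01375)^t    t·PV
  1       400.00       394.5746       394.5746
  2       400.00       389.2228       778.4456
  3       400.00       383.9436     1,151.8307
  4       400.00       378.7359     1,514.9438
  5       400.00       373.5990     1,867.9948
  6       400.00       368.5316     2,211.1899
  7       400.00       363.5331     2,544.7315
  8    10,400.00     9,323.6594    74,589.2755
  Σ                 11,975.8000    85,052.9862
P = 11,975.8000; D_Mac = 7.10207 half-year periods = 3.55104 yrs; D_mod = 3.55104/(1+0.01375) = 3.50287 yrs.
ΔP/P ≈ -D_mod · Δy = -3.50287 × (+0.0095) = -0.033277 = -3.3277%.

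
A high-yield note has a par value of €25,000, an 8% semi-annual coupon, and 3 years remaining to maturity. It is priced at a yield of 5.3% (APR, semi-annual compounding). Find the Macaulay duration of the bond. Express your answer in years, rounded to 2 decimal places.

2.74 years

Periodic yield y = 0.0265. Discount each cash flow and weight by its period:
  t   CF        PV=CF/(1+0.0265)^t    t·PV
  1     1,000.00       974.1841       974.1841
  2     1,000.00       949.0347     1,898.0694
  3     1,000.00       924.5345     2,773.6036
  4     1,000.00       900.6669     3,602.6675
  5     1,000.00       877.4154     4,387.0768
  6    26,000.00    22,223.8668   133,343.2009
  Σ                 26,849.7024   146,978.8023
Price P = Σ PV = 26,849.7024.
Macaulay duration = Σ(t·PV) / P = 146,978.8023 / 26,849.7024 = 5.47413 half-year periods.
In years: 5.47413 / 2 = 2.73707 years.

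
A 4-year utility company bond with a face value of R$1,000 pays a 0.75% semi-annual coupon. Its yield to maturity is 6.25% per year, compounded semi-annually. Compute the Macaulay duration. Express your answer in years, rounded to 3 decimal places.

3.941 years

Periodic yield y = 0.03125. Discount each cash flow and weight by its period:
  t   CF        PV=CF/(1+0.03125)^t    t·PV
  1         3.75         3.6364         3.6364
  2         3.75         3.5262         7.0523
  3         3.75         3.4193        10.2580
  4         3.75         3.3157        13.2628
  5         3.75         3.2152        16.0761
  6         3.75         3.1178        18.7068
  7         3.75         3.0233        21.1632
  8     1,003.75       784.7185     6,277.7476
  Σ                    807.9723     6,367.9032
Price P = Σ PV = 807.9723.
Macaulay duration = Σ(t·PV) / P = 6,367.9032 / 807.9723 = 7.88134 half-year periods.
In years: 7.88134 / 2 = 3.94067 years.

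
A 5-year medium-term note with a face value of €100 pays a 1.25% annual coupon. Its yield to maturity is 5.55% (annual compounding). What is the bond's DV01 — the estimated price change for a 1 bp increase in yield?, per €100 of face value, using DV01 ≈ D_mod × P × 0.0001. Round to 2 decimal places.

€0.04

Periodic yield y = 0.0555.
  t   CF        PV=CF/(1+0.0555)^t    t·PV
  1         1.25         1.1843         1.1843
  2         1.25         1.1220         2.2440
  3         1.25         1.0630         3.1890
  4         1.25         1.0071         4.0284
  5       101.25        77.2865       386.4327
  Σ                     81.6629       397.0784
P = 81.6629; D_Mac = 4.86241 yrs; D_mod = 4.60673 yrs.
DV01 ≈ 4.60673 × 81.6629 × 0.0001 = 0.037620.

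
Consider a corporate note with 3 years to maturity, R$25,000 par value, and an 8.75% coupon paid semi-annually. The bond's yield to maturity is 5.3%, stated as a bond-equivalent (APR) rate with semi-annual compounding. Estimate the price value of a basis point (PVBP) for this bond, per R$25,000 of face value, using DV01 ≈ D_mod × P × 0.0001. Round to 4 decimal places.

R$7.2449

Periodic yield y = 0.0265.
  t   CF        PV=CF/(1+0.0265)^t    t·PV
  1     1,093.75     1,065.5139     1,065.5139
  2     1,093.75     1,038.0067     2,076.0134
  3     1,093.75     1,011.2096     3,033.6289
  4     1,093.75       985.1044     3,940.4175
  5     1,093.75       959.6730     4,798.3652
  6    26,093.75    22,304.0010   133,824.0057
  Σ                 27,363.5086   148,737.9447
P = 27,363.5086; D_Mac = 5.43563 half-year periods = 2.71782 yrs; D_mod = 2.64765 yrs.
DV01 ≈ 2.64765 × 27,363.5086 × 0.0001 = 7.244907.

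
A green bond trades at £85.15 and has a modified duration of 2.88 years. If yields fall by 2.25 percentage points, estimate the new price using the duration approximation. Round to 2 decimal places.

£90.67

Duration approximation: ΔP/P ≈ -D_mod · Δy = -2.88 × (-0.0225) = +0.064800.
New price ≈ 85.15 × (1 + 0.064800) = 90.66772.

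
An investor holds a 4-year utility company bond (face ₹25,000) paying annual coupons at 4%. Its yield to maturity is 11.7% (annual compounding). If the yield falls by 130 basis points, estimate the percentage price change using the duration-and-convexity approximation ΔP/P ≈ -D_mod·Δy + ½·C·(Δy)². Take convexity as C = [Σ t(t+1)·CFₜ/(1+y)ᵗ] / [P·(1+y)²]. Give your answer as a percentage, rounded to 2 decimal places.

With y = 0.117:
  t   CF        PV=CF/(1+0.117)^t    t·PV        t(t+1)·PV
  1     1,000.00       895.2551       895.2551       1,790.5103
  2     1,000.00       801.4818     1,602.9636       4,808.8907
  3     1,000.00       717.5307     2,152.5921       8,610.3683
  4    26,000.00    16,701.6991    66,806.7965     334,033.9823
  Σ                 19,115.9667    71,457.6072     349,243.7515
P = 19,115.9667; D_Mac = 3.73811 yrs; D_mod = 3.34656 yrs; C = 14.64286.
Duration effect: -3.34656 × (-0.013) = +0.043505
Convexity effect: 0.5 × 14.64286 × (-0.013)² = +0.0012373
ΔP/P ≈ +0.043505 + 0.0012373 = +0.044743 = +4.4743%.

+4.47%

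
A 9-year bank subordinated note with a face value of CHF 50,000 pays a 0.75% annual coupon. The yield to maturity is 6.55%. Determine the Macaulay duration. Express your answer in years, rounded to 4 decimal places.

Periodic yield y = 0.0655. Discount each cash flow and weight by its year:
  t   CF        PV=CF/(1+0.0655)^t    t·PV
  1       375.00       351.9474       351.9474
  2       375.00       330.3120       660.6240
  3       375.00       310.0066       930.0197
  4       375.00       290.9494     1,163.7976
  5       375.00       273.0637     1,365.3186
  6       375.00       256.2775     1,537.6652
  7       375.00       240.5233     1,683.6629
  8       375.00       225.7375     1,805.8997
  9    50,375.00    28,459.9395   256,139.4556
  Σ                 30,738.7569   265,638.3907
Price P = Σ PV = 30,738.7569.
Macaulay duration = Σ(t·PV) / P = 265,638.3907 / 30,738.7569 = 8.64181 years.

8.6418 years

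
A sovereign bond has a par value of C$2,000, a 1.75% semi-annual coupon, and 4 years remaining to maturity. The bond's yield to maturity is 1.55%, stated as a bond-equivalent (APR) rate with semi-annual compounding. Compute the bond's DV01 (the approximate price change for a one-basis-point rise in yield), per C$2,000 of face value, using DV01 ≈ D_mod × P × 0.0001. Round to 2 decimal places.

Periodic yield y = 0.00775.
  t   CF        PV=CF/(1+0.00775)^t    t·PV
  1        17.50        17.3654        17.3654
  2        17.50        17.2319        34.4637
  3        17.50        17.0994        51.2981
  4        17.50        16.9679        67.8714
  5        17.50        16.8374        84.1868
  6        17.50        16.7079       100.2472
  7        17.50        16.5794       116.0557
  8     2,017.50     1,896.6670    15,173.3360
  Σ                  2,015.4561    15,644.8244
P = 2,015.4561; D_Mac = 7.76242 half-year periods = 3.88121 yrs; D_mod = 3.85136 yrs.
DV01 ≈ 3.85136 × 2,015.4561 × 0.0001 = 0.776225.

C$0.78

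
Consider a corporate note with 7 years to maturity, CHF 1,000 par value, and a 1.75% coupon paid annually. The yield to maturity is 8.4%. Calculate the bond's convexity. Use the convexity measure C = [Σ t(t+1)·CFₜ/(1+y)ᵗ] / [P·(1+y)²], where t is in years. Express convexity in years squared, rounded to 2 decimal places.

With y = 0.084:
  t   CF        PV=CF/(1+0.084)^t    t·PV        t(t+1)·PV
  1        17.50        16.1439        16.1439          32.2878
  2        17.50        14.8929        29.7858          89.3574
  3        17.50        13.7388        41.2165         164.8661
  4        17.50        12.6742        50.6968         253.4842
  5        17.50        11.6921        58.4604         350.7623
  6        17.50        10.7860        64.7163         453.0140
  7     1,017.50       578.5347     4,049.7432      32,397.9454
  Σ                    658.4627     4,310.7629      33,741.7173
P = 658.4627.
Convexity = Σ t(t+1)·PV / [P·(1+y)²] = 33,741.7173 / (658.4627 × 1.175056) = 43.60913.

43.61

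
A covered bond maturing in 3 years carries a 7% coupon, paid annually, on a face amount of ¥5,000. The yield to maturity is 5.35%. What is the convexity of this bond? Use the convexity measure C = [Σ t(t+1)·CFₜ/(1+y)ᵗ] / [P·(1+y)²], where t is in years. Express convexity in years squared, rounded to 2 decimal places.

With y = 0.0535:
  t   CF        PV=CF/(1+0.0535)^t    t·PV        t(t+1)·PV
  1       350.00       332.2259       332.2259         664.4518
  2       350.00       315.3545       630.7089       1,892.1267
  3     5,350.00     4,575.6222    13,726.8667      54,907.4669
  Σ                  5,223.2026    14,689.8015      57,464.0454
P = 5,223.2026.
Convexity = Σ t(t+1)·PV / [P·(1+y)²] = 57,464.0454 / (5,223.2026 × 1.109862) = 9.91266.

9.91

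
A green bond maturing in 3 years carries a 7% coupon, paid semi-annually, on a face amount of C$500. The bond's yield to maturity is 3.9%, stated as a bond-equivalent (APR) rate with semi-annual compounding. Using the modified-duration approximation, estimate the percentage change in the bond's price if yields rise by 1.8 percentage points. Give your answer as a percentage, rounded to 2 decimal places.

Periodic yield y = 0.0195. Modified duration first:
  t   CF        PV=CF/(1+0.0195)^t    t·PV
  1        17.50        17.1653        17.1653
  2        17.50        16.8370        33.6739
  3        17.50        16.5149        49.5447
  4        17.50        16.1990        64.7961
  5        17.50        15.8892        79.4460
  6       517.50       460.8791     2,765.2743
  Σ                    543.4844     3,009.9004
P = 543.4844; D_Mac = 5.53815 half-year periods = 2.76908 yrs; D_mod = 2.76908/(1+0.0195) = 2.71611 yrs.
ΔP/P ≈ -D_mod · Δy = -2.71611 × (+0.018) = -0.048890 = -4.8890%.

-4.89%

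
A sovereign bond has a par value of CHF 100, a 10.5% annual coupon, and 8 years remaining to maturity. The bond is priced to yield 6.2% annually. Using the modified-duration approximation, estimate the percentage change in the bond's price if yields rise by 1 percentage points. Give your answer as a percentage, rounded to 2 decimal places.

-5.70%

Periodic yield y = 0.062. Modified duration first:
  t   CF        PV=CF/(1+0.062)^t    t·PV
  1        10.50         9.8870         9.8870
  2        10.50         9.3098        18.6196
  3        10.50         8.7663        26.2989
  4        10.50         8.2545        33.0180
  5        10.50         7.7726        38.8630
  6        10.50         7.3188        43.9130
  7        10.50         6.8916        48.2409
  8       110.50        68.2914       546.3314
  Σ                    126.4920       765.1719
P = 126.4920; D_Mac = 6.04917 yrs; D_mod = 6.04917/(1+0.062) = 5.69602 yrs.
ΔP/P ≈ -D_mod · Δy = -5.69602 × (+0.01) = -0.056960 = -5.6960%.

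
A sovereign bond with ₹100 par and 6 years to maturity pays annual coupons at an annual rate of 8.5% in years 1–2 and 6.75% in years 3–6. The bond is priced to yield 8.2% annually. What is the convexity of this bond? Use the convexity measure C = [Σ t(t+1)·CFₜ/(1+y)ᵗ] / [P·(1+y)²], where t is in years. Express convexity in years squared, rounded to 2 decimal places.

With y = 0.082:
  t   CF        PV=CF/(1+0.082)^t    t·PV        t(t+1)·PV
  1         8.50         7.8558         7.8558          15.7116
  2         8.50         7.2605        14.5209          43.5628
  3         6.75         5.3287        15.9861          63.9445
  4         6.75         4.9249        19.6995          98.4974
  5         6.75         4.5516        22.7582         136.5491
  6       106.75        66.5280       399.1679       2,794.1750
  Σ                     96.4495       479.9884       3,152.4404
P = 96.4495.
Convexity = Σ t(t+1)·PV / [P·(1+y)²] = 3,152.4404 / (96.4495 × 1.170724) = 27.91853.

27.92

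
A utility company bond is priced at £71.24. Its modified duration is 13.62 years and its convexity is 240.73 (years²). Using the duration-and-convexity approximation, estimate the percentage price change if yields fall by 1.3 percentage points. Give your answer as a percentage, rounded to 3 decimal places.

+19.740%

Duration effect: -D_mod·Δy = -13.62 × (-0.013) = +0.177060
Convexity effect: ½·C·(Δy)² = 0.5 × 240.73 × (-0.013)² = +0.020341685
ΔP/P ≈ +0.177060 + 0.020341685 = +0.197401685
= +19.7401685%.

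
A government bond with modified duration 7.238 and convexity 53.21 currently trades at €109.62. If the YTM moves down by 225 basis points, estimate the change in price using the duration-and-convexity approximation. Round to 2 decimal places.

+€19.33

Duration effect: -D_mod·Δy = -7.238 × (-0.0225) = +0.162855
Convexity effect: ½·C·(Δy)² = 0.5 × 53.21 × (-0.0225)² = +0.01346878125
ΔP/P ≈ +0.162855 + 0.01346878125 = +0.17632378125
ΔP ≈ 109.62 × (+0.17632378125) = +19.328612900625.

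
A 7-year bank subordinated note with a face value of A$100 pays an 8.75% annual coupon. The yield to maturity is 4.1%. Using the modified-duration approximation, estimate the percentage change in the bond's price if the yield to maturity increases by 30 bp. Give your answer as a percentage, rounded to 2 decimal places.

-1.64%

Periodic yield y = 0.041. Modified duration first:
  t   CF        PV=CF/(1+0.041)^t    t·PV
  1         8.75         8.4054         8.4054
  2         8.75         8.0743        16.1487
  3         8.75         7.7563        23.2690
  4         8.75         7.4508        29.8034
  5         8.75         7.1574        35.7869
  6         8.75         6.8755        41.2529
  7       108.75        82.0870       574.6087
  Σ                    127.8067       729.2749
P = 127.8067; D_Mac = 5.70608 yrs; D_mod = 5.70608/(1+0.041) = 5.48134 yrs.
ΔP/P ≈ -D_mod · Δy = -5.48134 × (+0.003) = -0.016444 = -1.6444%.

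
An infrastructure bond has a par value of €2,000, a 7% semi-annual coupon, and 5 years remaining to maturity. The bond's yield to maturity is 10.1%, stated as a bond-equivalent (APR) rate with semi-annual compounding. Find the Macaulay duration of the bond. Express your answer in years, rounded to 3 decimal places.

4.249 years

Periodic yield y = 0.0505. Discount each cash flow and weight by its period:
  t   CF        PV=CF/(1+0.0505)^t    t·PV
  1        70.00        66.6349        66.6349
  2        70.00        63.4316       126.8633
  3        70.00        60.3823       181.1470
  4        70.00        57.4796       229.9184
  5        70.00        54.7164       273.5822
  6        70.00        52.0861       312.5165
  7        70.00        49.5822       347.0753
  8        70.00        47.1987       377.5892
  9        70.00        44.9297       404.3673
  10    2,070.00     1,264.7648    12,647.6482
  Σ                  1,761.2064    14,967.3423
Price P = Σ PV = 1,761.2064.
Macaulay duration = Σ(t·PV) / P = 14,967.3423 / 1,761.2064 = 8.49835 half-year periods.
In years: 8.49835 / 2 = 4.24917 years.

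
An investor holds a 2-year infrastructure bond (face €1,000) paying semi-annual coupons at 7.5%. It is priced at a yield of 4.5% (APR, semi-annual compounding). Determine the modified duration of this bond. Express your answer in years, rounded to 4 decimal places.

Periodic yield y = 0.0225. First find Macaulay duration:
  t   CF        PV=CF/(1+0.0225)^t    t·PV
  1        37.50        36.6748        36.6748
  2        37.50        35.8678        71.7356
  3        37.50        35.0785       105.2356
  4     1,037.50       949.1500     3,796.5999
  Σ                  1,056.7711     4,010.2459
P = 1,056.7711; Macaulay duration = 4,010.2459 / 1,056.7711 = 3.79481 half-year periods = 1.89741 years.
Modified duration = D_Mac / (1 + y) = 1.89741 / 1.0225 = 1.85565 years.

1.8557 years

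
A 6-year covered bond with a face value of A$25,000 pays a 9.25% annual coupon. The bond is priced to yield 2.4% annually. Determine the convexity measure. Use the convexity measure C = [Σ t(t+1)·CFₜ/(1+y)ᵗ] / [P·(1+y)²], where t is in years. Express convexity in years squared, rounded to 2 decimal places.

With y = 0.024:
  t   CF        PV=CF/(1+0.024)^t    t·PV        t(t+1)·PV
  1     2,312.50     2,258.3008     2,258.3008       4,516.6016
  2     2,312.50     2,205.3719     4,410.7437      13,232.2311
  3     2,312.50     2,153.6835     6,461.0504      25,844.2014
  4     2,312.50     2,103.2065     8,412.8260      42,064.1300
  5     2,312.50     2,053.9126    10,269.5630      61,617.3779
  6    27,312.50    23,689.8175   142,138.9048     994,972.3337
  Σ                 34,464.2927   173,951.3886   1,142,246.8757
P = 34,464.2927.
Convexity = Σ t(t+1)·PV / [P·(1+y)²] = 1,142,246.8757 / (34,464.2927 × 1.048576) = 31.60754.

31.61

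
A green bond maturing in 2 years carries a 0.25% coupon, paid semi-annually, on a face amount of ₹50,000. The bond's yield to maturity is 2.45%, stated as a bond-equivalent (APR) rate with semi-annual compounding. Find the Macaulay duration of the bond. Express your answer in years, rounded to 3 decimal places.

Periodic yield y = 0.01225. Discount each cash flow and weight by its period:
  t   CF        PV=CF/(1+0.01225)^t    t·PV
  1        62.50        61.7436        61.7436
  2        62.50        60.9964       121.9929
  3        62.50        60.2583       180.7748
  4    50,062.50    47,682.7607   190,731.0427
  Σ                 47,865.7590   191,095.5540
Price P = Σ PV = 47,865.7590.
Macaulay duration = Σ(t·PV) / P = 191,095.5540 / 47,865.7590 = 3.99232 half-year periods.
In years: 3.99232 / 2 = 1.99616 years.

1.996 years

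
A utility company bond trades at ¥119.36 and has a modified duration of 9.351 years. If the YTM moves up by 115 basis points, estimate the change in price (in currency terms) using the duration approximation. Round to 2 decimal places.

Duration approximation: ΔP/P ≈ -D_mod · Δy = -9.351 × (+0.0115) = -0.1075365.
ΔP ≈ 119.36 × (-0.1075365) = -12.83555664.

-¥12.84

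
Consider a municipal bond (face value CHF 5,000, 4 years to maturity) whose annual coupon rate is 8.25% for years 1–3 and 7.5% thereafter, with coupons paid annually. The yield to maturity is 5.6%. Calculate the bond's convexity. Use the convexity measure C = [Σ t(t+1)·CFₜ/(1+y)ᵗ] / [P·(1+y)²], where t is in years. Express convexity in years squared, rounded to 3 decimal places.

15.457

With y = 0.056:
  t   CF        PV=CF/(1+0.056)^t    t·PV        t(t+1)·PV
  1       412.50       390.6250       390.6250         781.2500
  2       412.50       369.9100       739.8201       2,219.4602
  3       412.50       350.2936     1,050.8808       4,203.5232
  4     5,375.00     4,322.3785    17,289.5141      86,447.5703
  Σ                  5,433.2071    19,470.8399      93,651.8037
P = 5,433.2071.
Convexity = Σ t(t+1)·PV / [P·(1+y)²] = 93,651.8037 / (5,433.2071 × 1.115136) = 15.45724.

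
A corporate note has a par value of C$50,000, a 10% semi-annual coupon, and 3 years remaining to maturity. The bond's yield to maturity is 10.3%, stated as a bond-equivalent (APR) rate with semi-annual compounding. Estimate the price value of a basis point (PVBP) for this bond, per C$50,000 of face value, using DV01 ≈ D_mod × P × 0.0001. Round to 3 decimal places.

Periodic yield y = 0.0515.
  t   CF        PV=CF/(1+0.0515)^t    t·PV
  1     2,500.00     2,377.5559     2,377.5559
  2     2,500.00     2,261.1088     4,522.2175
  3     2,500.00     2,150.3650     6,451.0949
  4     2,500.00     2,045.0451     8,180.1806
  5     2,500.00     1,944.8836     9,724.4182
  6    52,500.00    38,842.1840   233,053.1040
  Σ                 49,621.1424   264,308.5712
P = 49,621.1424; D_Mac = 5.32653 half-year periods = 2.66327 yrs; D_mod = 2.53283 yrs.
DV01 ≈ 2.53283 × 49,621.1424 × 0.0001 = 12.568168.

C$12.568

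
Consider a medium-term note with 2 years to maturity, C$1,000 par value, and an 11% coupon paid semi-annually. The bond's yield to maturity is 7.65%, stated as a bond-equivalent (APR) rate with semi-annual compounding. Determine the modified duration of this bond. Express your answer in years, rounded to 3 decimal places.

1.786 years

Periodic yield y = 0.03825. First find Macaulay duration:
  t   CF        PV=CF/(1+0.03825)^t    t·PV
  1        55.00        52.9738        52.9738
  2        55.00        51.0222       102.0443
  3        55.00        49.1425       147.4274
  4     1,055.00       907.9140     3,631.6559
  Σ                  1,061.0523     3,934.1013
P = 1,061.0523; Macaulay duration = 3,934.1013 / 1,061.0523 = 3.70774 half-year periods = 1.85387 years.
Modified duration = D_Mac / (1 + y) = 1.85387 / 1.03825 = 1.78557 years.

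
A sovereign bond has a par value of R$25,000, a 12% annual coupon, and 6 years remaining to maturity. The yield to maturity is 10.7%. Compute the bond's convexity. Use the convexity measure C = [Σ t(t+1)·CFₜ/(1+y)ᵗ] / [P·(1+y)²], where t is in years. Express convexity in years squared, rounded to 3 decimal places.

24.115

With y = 0.107:
  t   CF        PV=CF/(1+0.107)^t    t·PV        t(t+1)·PV
  1     3,000.00     2,710.0271     2,710.0271       5,420.0542
  2     3,000.00     2,448.0823     4,896.1646      14,688.4938
  3     3,000.00     2,211.4565     6,634.3694      26,537.4774
  4     3,000.00     1,997.7023     7,990.8092      39,954.0461
  5     3,000.00     1,804.6091     9,023.0457      54,138.2739
  6    28,000.00    15,215.0122    91,290.0734     639,030.5141
  Σ                 26,386.8895   122,544.4894     779,768.8596
P = 26,386.8895.
Convexity = Σ t(t+1)·PV / [P·(1+y)²] = 779,768.8596 / (26,386.8895 × 1.225449) = 24.11473.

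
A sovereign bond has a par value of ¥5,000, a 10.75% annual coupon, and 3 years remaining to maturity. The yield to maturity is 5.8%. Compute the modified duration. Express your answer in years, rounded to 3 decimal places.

2.586 years

Periodic yield y = 0.058. First find Macaulay duration:
  t   CF        PV=CF/(1+0.058)^t    t·PV
  1       537.50       508.0340       508.0340
  2       537.50       480.1834       960.3668
  3     5,537.50     4,675.8087    14,027.4261
  Σ                  5,664.0261    15,495.8270
P = 5,664.0261; Macaulay duration = 15,495.8270 / 5,664.0261 = 2.73583 years.
Modified duration = D_Mac / (1 + y) = 2.73583 / 1.058 = 2.58585 years.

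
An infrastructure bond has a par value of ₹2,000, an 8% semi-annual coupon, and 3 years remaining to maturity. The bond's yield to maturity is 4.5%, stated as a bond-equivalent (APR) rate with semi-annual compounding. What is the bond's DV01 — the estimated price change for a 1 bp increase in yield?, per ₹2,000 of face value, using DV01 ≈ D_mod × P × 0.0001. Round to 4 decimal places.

₹0.5881

Periodic yield y = 0.0225.
  t   CF        PV=CF/(1+0.0225)^t    t·PV
  1        80.00        78.2396        78.2396
  2        80.00        76.5180       153.0359
  3        80.00        74.8342       224.5026
  4        80.00        73.1875       292.7499
  5        80.00        71.5770       357.8849
  6     2,080.00     1,820.0505    10,920.3029
  Σ                  2,194.4067    12,026.7158
P = 2,194.4067; D_Mac = 5.48062 half-year periods = 2.74031 yrs; D_mod = 2.68001 yrs.
DV01 ≈ 2.68001 × 2,194.4067 × 0.0001 = 0.588103.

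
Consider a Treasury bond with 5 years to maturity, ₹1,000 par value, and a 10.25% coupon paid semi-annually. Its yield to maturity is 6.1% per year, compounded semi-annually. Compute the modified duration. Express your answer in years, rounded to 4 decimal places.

Periodic yield y = 0.0305. First find Macaulay duration:
  t   CF        PV=CF/(1+0.0305)^t    t·PV
  1        51.25        49.7331        49.7331
  2        51.25        48.2612        96.5223
  3        51.25        46.8328       140.4983
  4        51.25        45.4467       181.7866
  5        51.25        44.1016       220.5078
  6        51.25        42.7963       256.7776
  7        51.25        41.5296       290.7073
  8        51.25        40.3005       322.4036
  9        51.25        39.1077       351.9690
  10    1,051.25       778.4416     7,784.4162
  Σ                  1,176.5509     9,695.3219
P = 1,176.5509; Macaulay duration = 9,695.3219 / 1,176.5509 = 8.24046 half-year periods = 4.12023 years.
Modified duration = D_Mac / (1 + y) = 4.12023 / 1.0305 = 3.99828 years.

3.9983 years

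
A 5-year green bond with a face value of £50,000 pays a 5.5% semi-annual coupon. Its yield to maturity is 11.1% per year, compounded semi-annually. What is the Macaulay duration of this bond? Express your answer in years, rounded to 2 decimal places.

4.35 years

Periodic yield y = 0.0555. Discount each cash flow and weight by its period:
  t   CF        PV=CF/(1+0.0555)^t    t·PV
  1     1,375.00     1,302.7001     1,302.7001
  2     1,375.00     1,234.2019     2,468.4039
  3     1,375.00     1,169.3055     3,507.9164
  4     1,375.00     1,107.8214     4,431.2856
  5     1,375.00     1,049.5702     5,247.8512
  6     1,375.00       994.3820     5,966.2922
  7     1,375.00       942.0957     6,594.6701
  8     1,375.00       892.5587     7,140.4698
  9     1,375.00       845.6265     7,610.6381
  10   51,375.00    29,934.3242   299,343.2424
  Σ                 39,472.5864   343,613.4698
Price P = Σ PV = 39,472.5864.
Macaulay duration = Σ(t·PV) / P = 343,613.4698 / 39,472.5864 = 8.70512 half-year periods.
In years: 8.70512 / 2 = 4.35256 years.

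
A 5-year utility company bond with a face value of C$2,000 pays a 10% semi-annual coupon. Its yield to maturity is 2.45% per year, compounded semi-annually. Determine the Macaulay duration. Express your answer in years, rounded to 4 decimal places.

Periodic yield y = 0.01225. Discount each cash flow and weight by its period:
  t   CF        PV=CF/(1+0.01225)^t    t·PV
  1       100.00        98.7898        98.7898
  2       100.00        97.5943       195.1886
  3       100.00        96.4132       289.2397
  4       100.00        95.2465       380.9859
  5       100.00        94.0938       470.4691
  6       100.00        92.9551       557.7307
  7       100.00        91.8302       642.8114
  8       100.00        90.7189       725.7511
  9       100.00        89.6210       806.5893
  10    2,100.00     1,859.2656    18,592.6563
  Σ                  2,706.5285    22,760.2117
Price P = Σ PV = 2,706.5285.
Macaulay duration = Σ(t·PV) / P = 22,760.2117 / 2,706.5285 = 8.40937 half-year periods.
In years: 8.40937 / 2 = 4.20469 years.

4.2047 years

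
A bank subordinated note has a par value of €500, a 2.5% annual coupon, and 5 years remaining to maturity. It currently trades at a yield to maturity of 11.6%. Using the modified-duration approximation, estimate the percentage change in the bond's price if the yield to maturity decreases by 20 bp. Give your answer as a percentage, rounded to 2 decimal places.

Periodic yield y = 0.116. Modified duration first:
  t   CF        PV=CF/(1+0.116)^t    t·PV
  1        12.50        11.2007        11.2007
  2        12.50        10.0365        20.0730
  3        12.50         8.9933        26.9798
  4        12.50         8.0585        32.2339
  5       512.50       296.0553     1,480.2767
  Σ                    334.3443     1,570.7641
P = 334.3443; D_Mac = 4.69804 yrs; D_mod = 4.69804/(1+0.116) = 4.20972 yrs.
ΔP/P ≈ -D_mod · Δy = -4.20972 × (-0.002) = +0.008419 = +0.8419%.

+0.84%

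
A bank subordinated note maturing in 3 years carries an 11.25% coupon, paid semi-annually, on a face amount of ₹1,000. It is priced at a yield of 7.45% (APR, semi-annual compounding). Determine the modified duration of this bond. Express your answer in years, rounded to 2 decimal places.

Periodic yield y = 0.03725. First find Macaulay duration:
  t   CF        PV=CF/(1+0.03725)^t    t·PV
  1        56.25        54.2299        54.2299
  2        56.25        52.2824       104.5648
  3        56.25        50.4048       151.2145
  4        56.25        48.5947       194.3787
  5        56.25        46.8495       234.2477
  6     1,056.25       848.1371     5,088.8226
  Σ                  1,100.4985     5,827.4583
P = 1,100.4985; Macaulay duration = 5,827.4583 / 1,100.4985 = 5.29529 half-year periods = 2.64764 years.
Modified duration = D_Mac / (1 + y) = 2.64764 / 1.03725 = 2.55256 years.

2.55 years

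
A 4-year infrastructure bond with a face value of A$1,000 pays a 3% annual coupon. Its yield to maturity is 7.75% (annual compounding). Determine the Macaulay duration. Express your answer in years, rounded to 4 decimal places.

Periodic yield y = 0.0775. Discount each cash flow and weight by its year:
  t   CF        PV=CF/(1+0.0775)^t    t·PV
  1        30.00        27.8422        27.8422
  2        30.00        25.8397        51.6793
  3        30.00        23.9811        71.9434
  4     1,030.00       764.1315     3,056.5260
  Σ                    841.7945     3,207.9909
Price P = Σ PV = 841.7945.
Macaulay duration = Σ(t·PV) / P = 3,207.9909 / 841.7945 = 3.81090 years.

3.8109 years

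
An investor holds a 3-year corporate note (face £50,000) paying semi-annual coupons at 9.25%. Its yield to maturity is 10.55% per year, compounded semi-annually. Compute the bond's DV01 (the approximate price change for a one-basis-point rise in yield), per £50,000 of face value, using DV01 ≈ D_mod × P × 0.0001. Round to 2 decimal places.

£12.32

Periodic yield y = 0.05275.
  t   CF        PV=CF/(1+0.05275)^t    t·PV
  1     2,312.50     2,196.6279     2,196.6279
  2     2,312.50     2,086.5617     4,173.1235
  3     2,312.50     1,982.0107     5,946.0321
  4     2,312.50     1,882.6983     7,530.7934
  5     2,312.50     1,788.3622     8,941.8112
  6    52,312.50    38,428.5480   230,571.2878
  Σ                 48,364.8089   259,359.6758
P = 48,364.8089; D_Mac = 5.36257 half-year periods = 2.68129 yrs; D_mod = 2.54693 yrs.
DV01 ≈ 2.54693 × 48,364.8089 × 0.0001 = 12.318199.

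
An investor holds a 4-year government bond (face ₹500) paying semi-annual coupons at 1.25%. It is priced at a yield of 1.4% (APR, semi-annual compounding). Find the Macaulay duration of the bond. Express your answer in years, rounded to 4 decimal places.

3.9138 years

Periodic yield y = 0.007. Discount each cash flow and weight by its period:
  t   CF        PV=CF/(1+0.007)^t    t·PV
  1        3.125         3.1033         3.1033
  2        3.125         3.0817         6.1634
  3        3.125         3.0603         9.1808
  4        3.125         3.0390        12.1560
  5        3.125         3.0179        15.0894
  6        3.125         2.9969        17.9814
  7        3.125         2.9761        20.8325
  8      503.125       475.8172     3,806.5376
  Σ                    497.0923     3,891.0445
Price P = Σ PV = 497.0923.
Macaulay duration = Σ(t·PV) / P = 3,891.0445 / 497.0923 = 7.82761 half-year periods.
In years: 7.82761 / 2 = 3.91380 years.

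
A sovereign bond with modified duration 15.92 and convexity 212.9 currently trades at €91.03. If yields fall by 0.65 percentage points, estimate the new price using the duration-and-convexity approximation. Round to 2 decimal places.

€100.86

Duration effect: -D_mod·Δy = -15.92 × (-0.0065) = +0.103480
Convexity effect: ½·C·(Δy)² = 0.5 × 212.9 × (-0.0065)² = +0.0044975125
ΔP/P ≈ +0.103480 + 0.0044975125 = +0.1079775125
New price ≈ 91.03 × (1 + 0.1079775125) = 100.859192962875.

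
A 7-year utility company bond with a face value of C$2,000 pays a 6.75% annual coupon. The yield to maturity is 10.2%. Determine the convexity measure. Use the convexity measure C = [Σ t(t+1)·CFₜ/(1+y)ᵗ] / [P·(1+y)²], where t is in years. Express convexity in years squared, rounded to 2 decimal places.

34.69

With y = 0.102:
  t   CF        PV=CF/(1+0.102)^t    t·PV        t(t+1)·PV
  1       135.00       122.5045       122.5045         245.0091
  2       135.00       111.1656       222.3313         666.9939
  3       135.00       100.8763       302.6288       1,210.5152
  4       135.00        91.5393       366.1570       1,830.7852
  5       135.00        83.0665       415.3324       2,491.9943
  6       135.00        75.3779       452.2676       3,165.8730
  7     2,135.00     1,081.7495     7,572.2468      60,577.9740
  Σ                  1,666.2796     9,453.4684      70,189.1446
P = 1,666.2796.
Convexity = Σ t(t+1)·PV / [P·(1+y)²] = 70,189.1446 / (1,666.2796 × 1.214404) = 34.68637.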